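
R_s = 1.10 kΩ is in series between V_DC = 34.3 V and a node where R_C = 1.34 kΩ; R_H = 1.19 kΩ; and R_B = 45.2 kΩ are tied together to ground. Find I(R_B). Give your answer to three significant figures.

I ≈ 0.274 mA

Parallel bank: R_p = 1/(1/1.34 + 1/1.19 + 1/45.2) = 0.6216 kΩ.
V_A by voltage divider: V_A = 34.3 × 0.6216/(1.10 + 0.6216) = 12.38 V.
Branch current I = V_A/R_B = 12.38/45.2 = 0.2740 mA.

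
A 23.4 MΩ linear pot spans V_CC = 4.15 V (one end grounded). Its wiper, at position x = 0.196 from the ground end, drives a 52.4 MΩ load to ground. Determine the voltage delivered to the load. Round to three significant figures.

The pot divides into 18.81 MΩ above the wiper and 4.586 MΩ below.
R_L loads the lower segment: effective lower R = 4.217 MΩ.
V_out = 4.15 × 4.217/(18.81 + 4.217) = 0.7599 V.
(Unloaded: V_out = x·V_CC = 0.813 V.)

V_out ≈ 0.760 V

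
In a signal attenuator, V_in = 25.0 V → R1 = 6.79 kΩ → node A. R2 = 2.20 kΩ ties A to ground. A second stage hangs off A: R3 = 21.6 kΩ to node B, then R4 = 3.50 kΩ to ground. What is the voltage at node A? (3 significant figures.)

The second stage (R3 + R4 = 25.10 kΩ) loads node A in parallel with R2.
R2 ‖ (R3+R4) = 2.023 kΩ.
First divider: V_A = V_in · 2.023/(6.79 + 2.023) = 5.738 V.

V_A ≈ 5.74 V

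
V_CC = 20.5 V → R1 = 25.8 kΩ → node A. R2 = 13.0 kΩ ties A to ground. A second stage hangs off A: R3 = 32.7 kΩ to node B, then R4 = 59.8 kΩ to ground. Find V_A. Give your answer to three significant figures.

The second stage (R3 + R4 = 92.50 kΩ) loads node A in parallel with R2.
R2 ‖ (R3+R4) = 11.40 kΩ.
First divider: V_A = V_CC · 11.40/(25.8 + 11.40) = 6.282 V.

V_A ≈ 6.28 V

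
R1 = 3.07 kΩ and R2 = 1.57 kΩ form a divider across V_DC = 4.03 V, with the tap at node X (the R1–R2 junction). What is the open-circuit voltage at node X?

V_th ≈ 1.36 V

V_th is the unloaded tap voltage: V_DC · R2/(R1+R2) = 4.03 × 0.3384 = 1.364 V.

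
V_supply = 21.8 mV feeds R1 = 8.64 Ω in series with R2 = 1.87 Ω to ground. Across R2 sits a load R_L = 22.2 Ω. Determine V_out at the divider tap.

V_out ≈ 3.63 mV

R2 ‖ R_L = (1.87 × 22.2)/(1.87 + 22.2) = 1.725 Ω.
Then V_out = V_supply · R2'/(R1 + R2') = 21.8 × 1.725/10.36 = 3.628 mV.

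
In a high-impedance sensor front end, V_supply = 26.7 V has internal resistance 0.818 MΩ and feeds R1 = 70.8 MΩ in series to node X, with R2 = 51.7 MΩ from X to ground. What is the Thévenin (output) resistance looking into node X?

R_th ≈ 30.0 MΩ

R1' = 0.818 + 70.8 = 71.62 MΩ (source resistance + R1).
Zeroing V_supply shorts the top of R1' to ground, so R_th = R1' ‖ R2 = 30.03 MΩ.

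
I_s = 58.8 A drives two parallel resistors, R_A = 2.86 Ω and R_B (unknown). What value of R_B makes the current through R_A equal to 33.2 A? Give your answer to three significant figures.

In a two-way split, I_A/I_s = R_B/(R_A + R_B).
33.2/58.8 = R_B/(R_A + R_B) → R_B = R_A · (0.5646)/(1 − 0.5646) = 2.86 × 1.297 = 3.709 Ω.

R_B ≈ 3.71 Ω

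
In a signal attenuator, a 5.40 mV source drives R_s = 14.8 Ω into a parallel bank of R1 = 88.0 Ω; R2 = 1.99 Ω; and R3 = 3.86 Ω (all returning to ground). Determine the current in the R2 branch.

I ≈ 0.218 mA

Combine the parallel branches: R_p = (1/88.0 + 1/1.99 + 1/3.86)⁻¹ = 1.294 Ω.
Node voltage V_A = V_supply · R_p/(R_s + R_p) = 5.40 × 0.08039 = 0.4341 mV.
I(R2) = V_A / R2 = 0.4341/1.99 = 0.2181 mA.
(Equivalently: I_total = 0.3355 mA, then current-divider fraction G_k/ΣG = 0.6501.)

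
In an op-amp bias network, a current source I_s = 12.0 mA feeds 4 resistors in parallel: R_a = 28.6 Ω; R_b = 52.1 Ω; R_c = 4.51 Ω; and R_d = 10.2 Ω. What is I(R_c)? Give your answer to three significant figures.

I ≈ 7.12 mA

ΣG = 1/28.6 + 1/52.1 + 1/4.51 + 1/10.2 = 0.3739.
Current divider: I(R_c) = I_s · G_k/ΣG = 12.0 × (0.2217/0.3739) = 12.0 × 0.5930 = 7.116 mA.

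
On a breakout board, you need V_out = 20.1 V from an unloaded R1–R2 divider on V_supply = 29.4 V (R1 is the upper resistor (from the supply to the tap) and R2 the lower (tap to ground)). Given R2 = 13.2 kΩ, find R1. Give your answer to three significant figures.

V_out/V_supply = R2/(R1+R2) = 0.6837.
So R1 = R2 · (V_supply/V_out − 1) = 13.2 × (29.4/20.1 − 1) = 13.2 × 0.4627 = 6.107 kΩ.

R1 ≈ 6.11 kΩ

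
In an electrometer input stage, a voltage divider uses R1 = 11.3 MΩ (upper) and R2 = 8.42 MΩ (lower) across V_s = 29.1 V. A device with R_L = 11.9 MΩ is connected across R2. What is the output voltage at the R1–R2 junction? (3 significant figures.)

First combine the lower leg with the load: R2 ‖ R_L = 4.931 MΩ.
Now apply the divider: V_out = 29.1 × 0.3038 = 8.841 V.

V_out ≈ 8.84 V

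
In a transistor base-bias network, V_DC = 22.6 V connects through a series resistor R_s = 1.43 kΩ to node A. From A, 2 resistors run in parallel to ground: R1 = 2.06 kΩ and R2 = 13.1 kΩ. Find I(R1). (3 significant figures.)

Combine the parallel branches: R_p = (1/2.06 + 1/13.1)⁻¹ = 1.780 kΩ.
V_A = 22.6 × 1.780/3.210 = 12.53 V.
I(R1) = V_A / R1 = 12.53/2.06 = 6.084 mA.
(Equivalently: I_total = 7.040 mA, then current-divider fraction G_k/ΣG = 0.8641.)

I ≈ 6.08 mA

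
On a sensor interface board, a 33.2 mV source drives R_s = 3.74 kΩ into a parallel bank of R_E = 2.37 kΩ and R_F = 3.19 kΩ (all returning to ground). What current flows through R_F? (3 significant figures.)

I ≈ 2.77 µA

Equivalent of the parallel group: R_p = 1.360 kΩ.
V_A = 33.2 × 1.360/5.100 = 8.852 mV.
I(R_F) = V_A / R_F = 8.852/3.19 = 2.775 µA.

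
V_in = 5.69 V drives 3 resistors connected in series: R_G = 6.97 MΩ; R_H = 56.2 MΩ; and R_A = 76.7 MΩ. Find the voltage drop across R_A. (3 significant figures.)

V ≈ 3.12 V

Total series resistance ΣR = 6.97 + 56.2 + 76.7 = 139.9 MΩ.
By the voltage-divider rule, V = 5.69 × 76.70/139.9 = 3.120 V.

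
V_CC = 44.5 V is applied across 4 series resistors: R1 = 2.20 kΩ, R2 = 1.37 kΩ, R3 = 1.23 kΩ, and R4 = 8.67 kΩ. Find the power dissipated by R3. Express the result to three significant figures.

P ≈ 13.4 mW

ΣR = 13.47 kΩ → I = 44.5/13.47 = 3.304 mA.
V(R3) = I·R = 4.063 V; P = V·I = 4.063 × 3.304 = 13.42 mW.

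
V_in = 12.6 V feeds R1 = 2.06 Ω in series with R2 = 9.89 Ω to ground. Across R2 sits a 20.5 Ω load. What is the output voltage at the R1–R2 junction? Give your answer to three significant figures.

V_out ≈ 9.63 V

First combine the lower leg with the load: R2 ‖ R_L = 6.671 Ω.
Voltage divider with the loaded lower leg: V_out = 12.6 × 6.671/(2.06 + 6.671) = 12.6 × 0.7641 = 9.627 V.
(Unloaded it would be 10.4 V; the load pulls it down.)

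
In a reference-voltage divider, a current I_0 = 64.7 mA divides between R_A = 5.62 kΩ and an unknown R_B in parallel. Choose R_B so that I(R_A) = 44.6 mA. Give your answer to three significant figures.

R_B ≈ 12.5 kΩ

In a two-way split, I_A/I_0 = R_B/(R_A + R_B).
44.6/64.7 = R_B/(R_A + R_B) → R_B = R_A · (0.6893)/(1 − 0.6893) = 5.62 × 2.219 = 12.47 kΩ.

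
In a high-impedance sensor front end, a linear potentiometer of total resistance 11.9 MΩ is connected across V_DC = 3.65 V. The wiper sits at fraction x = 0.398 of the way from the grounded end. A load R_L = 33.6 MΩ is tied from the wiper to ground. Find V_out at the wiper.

V_out ≈ 1.34 V

Split the track: R_lower = x·R_p = 4.736 MΩ, R_upper = (1−x)·R_p = 7.164 MΩ.
R_L loads the lower segment: effective lower R = 4.151 MΩ.
Then V_out = V_DC · 4.151/(7.164 + 4.151) = 1.339 V.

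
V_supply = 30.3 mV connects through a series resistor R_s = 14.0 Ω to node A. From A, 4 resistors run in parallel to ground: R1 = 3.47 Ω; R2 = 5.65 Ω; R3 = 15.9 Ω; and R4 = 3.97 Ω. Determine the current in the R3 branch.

I ≈ 0.160 mA

Parallel bank: R_p = 1/(1/3.47 + 1/5.65 + 1/15.9 + 1/3.97) = 1.282 Ω.
V_A by voltage divider: V_A = 30.3 × 1.282/(14.0 + 1.282) = 2.542 mV.
Branch current I = V_A/R3 = 2.542/15.9 = 0.1599 mA.
(Equivalently: I_total = 1.983 mA, then current-divider fraction G_k/ΣG = 0.08064.)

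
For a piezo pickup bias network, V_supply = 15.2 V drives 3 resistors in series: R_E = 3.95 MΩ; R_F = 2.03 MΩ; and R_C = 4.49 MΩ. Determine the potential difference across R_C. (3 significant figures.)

V ≈ 6.52 V

ΣR = 3.95 + 2.03 + 4.49 = 10.47 MΩ.
By the voltage-divider rule, V = 15.2 × 4.490/10.47 = 6.518 V.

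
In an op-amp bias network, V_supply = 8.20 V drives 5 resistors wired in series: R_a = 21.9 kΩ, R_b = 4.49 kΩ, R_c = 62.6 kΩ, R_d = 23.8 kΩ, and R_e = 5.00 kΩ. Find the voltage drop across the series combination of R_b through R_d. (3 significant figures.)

V ≈ 6.33 V

Total series resistance ΣR = 21.9 + 4.49 + 62.6 + 23.8 + 5.00 = 117.8 kΩ.
R_{R_b..R_d} = 4.49 + 62.6 + 23.8 = 90.89 kΩ.
Voltage divider: V = V_supply · (90.89 / 117.8) = 8.20 × 0.7716 = 6.327 V.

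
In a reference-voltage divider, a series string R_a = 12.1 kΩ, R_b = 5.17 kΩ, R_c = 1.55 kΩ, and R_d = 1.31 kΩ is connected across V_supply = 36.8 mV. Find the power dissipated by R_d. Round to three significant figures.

P ≈ 4.38 nW

The common current is I = 36.8/20.13 = 1.828 µA.
P = I²R = 3.342 × 1.31 = 4.378 nW.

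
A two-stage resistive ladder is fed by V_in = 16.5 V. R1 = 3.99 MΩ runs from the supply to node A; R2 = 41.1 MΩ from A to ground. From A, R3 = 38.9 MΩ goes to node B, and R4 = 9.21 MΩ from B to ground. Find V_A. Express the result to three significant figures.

The second stage (R3 + R4 = 48.11 MΩ) loads node A in parallel with R2.
R2 ‖ (R3+R4) = 22.16 MΩ.
V_A = 16.5 × 22.16/(3.99 + 22.16) = 13.98 V.

V_A ≈ 14.0 V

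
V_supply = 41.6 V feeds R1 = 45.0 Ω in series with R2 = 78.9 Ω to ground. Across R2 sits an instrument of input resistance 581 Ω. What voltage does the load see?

V_out ≈ 25.2 V

The load sits in parallel with R2, giving an effective lower resistance R2' = R2·R_L/(R2+R_L) = 69.47 Ω.
Now apply the divider: V_out = 41.6 × 0.6069 = 25.25 V.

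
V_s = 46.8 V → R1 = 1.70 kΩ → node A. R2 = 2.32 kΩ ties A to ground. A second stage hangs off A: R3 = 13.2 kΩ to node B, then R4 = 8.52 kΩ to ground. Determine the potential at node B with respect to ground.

The second stage (R3 + R4 = 21.72 kΩ) loads node A in parallel with R2.
R2 ‖ (R3+R4) = 2.096 kΩ.
V_A = 46.8 × 2.096/(1.70 + 2.096) = 25.84 V.
V_B = V_A × 0.3923 = 10.14 V.

V_B ≈ 10.1 V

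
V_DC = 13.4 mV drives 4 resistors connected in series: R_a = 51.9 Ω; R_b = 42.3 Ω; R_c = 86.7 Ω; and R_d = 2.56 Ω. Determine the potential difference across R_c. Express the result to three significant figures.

V ≈ 6.33 mV

Series total: ΣR = 51.9 + 42.3 + 86.7 + 2.56 = 183.5 Ω.
By the voltage-divider rule, V = 13.4 × 86.70/183.5 = 6.333 mV.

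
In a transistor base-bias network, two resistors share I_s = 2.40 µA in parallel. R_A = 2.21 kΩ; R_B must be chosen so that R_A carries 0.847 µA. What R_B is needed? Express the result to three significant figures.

In a two-way split, I_A/I_s = R_B/(R_A + R_B).
With f = 0.3529, R_B = R_A · f/(1−f) = 2.21 × 0.5454 = 1.205 kΩ.

R_B ≈ 1.21 kΩ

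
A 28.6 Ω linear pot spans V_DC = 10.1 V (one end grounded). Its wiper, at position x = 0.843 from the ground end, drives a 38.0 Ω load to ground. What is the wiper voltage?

The pot divides into 4.490 Ω above the wiper and 24.11 Ω below.
R_L loads the lower segment: effective lower R = 14.75 Ω.
Loaded-divider output: V_out = 10.1 × 0.7666 = 7.743 V.
(Unloaded: V_out = x·V_DC = 8.51 V.)

V_out ≈ 7.74 V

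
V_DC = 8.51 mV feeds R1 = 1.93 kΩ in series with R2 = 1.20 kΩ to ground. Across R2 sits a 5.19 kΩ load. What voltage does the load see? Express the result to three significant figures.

V_out ≈ 2.86 mV

First combine the lower leg with the load: R2 ‖ R_L = 0.9746 kΩ.
Now apply the divider: V_out = 8.51 × 0.3355 = 2.856 mV.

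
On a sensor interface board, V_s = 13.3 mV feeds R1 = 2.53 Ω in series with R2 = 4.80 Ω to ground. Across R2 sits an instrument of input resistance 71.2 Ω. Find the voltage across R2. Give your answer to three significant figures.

V_out ≈ 8.51 mV

R2 ‖ R_L = (4.80 × 71.2)/(4.80 + 71.2) = 4.497 Ω.
Then V_out = V_s · R2'/(R1 + R2') = 13.3 × 4.497/7.027 = 8.511 mV.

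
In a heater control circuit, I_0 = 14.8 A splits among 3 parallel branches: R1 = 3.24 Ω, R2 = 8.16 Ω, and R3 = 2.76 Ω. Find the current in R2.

I ≈ 2.29 A

ΣG = 1/3.24 + 1/8.16 + 1/2.76 = 0.7935.
By the current-divider rule, I = I_0 · G_k/ΣG = 14.8 × 0.1544 = 2.286 A.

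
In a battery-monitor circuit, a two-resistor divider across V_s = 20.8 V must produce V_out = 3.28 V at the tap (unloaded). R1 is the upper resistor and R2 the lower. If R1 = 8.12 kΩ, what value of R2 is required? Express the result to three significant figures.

V_out/V_s = R2/(R1+R2) = 0.1577.
R2 = R1 · 0.1577/(1 − 0.1577) = 1.520 kΩ.

R2 ≈ 1.52 kΩ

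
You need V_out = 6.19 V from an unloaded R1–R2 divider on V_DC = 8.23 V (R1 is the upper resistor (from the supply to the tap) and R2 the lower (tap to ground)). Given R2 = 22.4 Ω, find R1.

The divider ratio is R2/(R1+R2) = 6.19/8.23 = 0.7521.
Rearranging, R1 = R2·(1−k)/k = 22.4 × 0.3296 = 7.382 Ω.

R1 ≈ 7.38 Ω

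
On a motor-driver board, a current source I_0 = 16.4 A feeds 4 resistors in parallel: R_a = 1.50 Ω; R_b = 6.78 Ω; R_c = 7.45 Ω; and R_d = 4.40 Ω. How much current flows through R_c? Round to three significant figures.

Total conductance ΣG = 1/1.50 + 1/6.78 + 1/7.45 + 1/4.40 = 1.176 (units of 1/Ω).
By the current-divider rule, I = I_0 · G_k/ΣG = 16.4 × 0.1142 = 1.872 A.

I ≈ 1.87 A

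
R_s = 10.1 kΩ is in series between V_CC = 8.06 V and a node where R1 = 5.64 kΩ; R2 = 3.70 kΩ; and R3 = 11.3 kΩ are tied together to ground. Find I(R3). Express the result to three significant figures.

Combine the parallel branches: R_p = (1/5.64 + 1/3.70 + 1/11.3)⁻¹ = 1.865 kΩ.
V_A by voltage divider: V_A = 8.06 × 1.865/(10.1 + 1.865) = 1.257 V.
Branch current I = V_A/R3 = 1.257/11.3 = 0.1112 mA.

I ≈ 0.111 mA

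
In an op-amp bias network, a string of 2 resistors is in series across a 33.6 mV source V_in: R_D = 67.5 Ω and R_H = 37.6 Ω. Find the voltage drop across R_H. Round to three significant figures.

ΣR = 67.5 + 37.6 = 105.1 Ω.
V = V_in · R/ΣR = 33.6 × 0.3578 = 12.02 mV.

V ≈ 12.0 mV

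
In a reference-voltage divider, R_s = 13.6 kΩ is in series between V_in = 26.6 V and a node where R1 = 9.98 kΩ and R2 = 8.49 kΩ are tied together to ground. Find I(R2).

I ≈ 0.790 mA

Combine the parallel branches: R_p = (1/9.98 + 1/8.49)⁻¹ = 4.587 kΩ.
V_A by voltage divider: V_A = 26.6 × 4.587/(13.6 + 4.587) = 6.709 V.
Branch current I = V_A/R2 = 6.709/8.49 = 0.7903 mA.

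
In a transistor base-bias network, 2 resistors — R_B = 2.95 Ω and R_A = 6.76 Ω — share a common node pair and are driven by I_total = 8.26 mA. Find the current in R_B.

With just two branches, the current splits inversely with resistance.
I(R_B) = 8.26 × 6.76/(2.95 + 6.76) = 8.26 × 0.6962 = 5.751 mA.

I ≈ 5.75 mA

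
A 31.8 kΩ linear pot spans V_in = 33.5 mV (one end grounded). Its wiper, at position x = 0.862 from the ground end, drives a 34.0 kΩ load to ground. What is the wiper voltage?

Lower segment x·R_p = 27.41 kΩ; upper segment (1−x)·R_p = 4.388 kΩ.
Lower segment in parallel with the load: 27.41 ‖ 34.0 = 15.18 kΩ.
Loaded-divider output: V_out = 33.5 × 0.7757 = 25.99 mV.

V_out ≈ 26.0 mV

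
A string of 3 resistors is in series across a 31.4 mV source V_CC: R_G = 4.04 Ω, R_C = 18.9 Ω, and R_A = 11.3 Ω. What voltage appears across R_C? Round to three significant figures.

Total series resistance ΣR = 4.04 + 18.9 + 11.3 = 34.24 Ω.
By the voltage-divider rule, V = 31.4 × 18.90/34.24 = 17.33 mV.

V ≈ 17.3 mV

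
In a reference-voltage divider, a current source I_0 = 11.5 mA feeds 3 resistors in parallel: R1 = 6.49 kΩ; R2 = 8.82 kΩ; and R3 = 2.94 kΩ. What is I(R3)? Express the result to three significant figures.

I ≈ 6.44 mA

Conductances: ΣG = 1/6.49 + 1/8.82 + 1/2.94 = 0.6076 (1/kΩ).
By the current-divider rule, I = I_0 · G_k/ΣG = 11.5 × 0.5598 = 6.438 mA.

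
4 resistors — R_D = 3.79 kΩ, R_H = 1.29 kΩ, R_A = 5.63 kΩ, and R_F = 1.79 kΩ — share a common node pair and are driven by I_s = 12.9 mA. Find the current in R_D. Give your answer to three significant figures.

Total conductance ΣG = 1/3.79 + 1/1.29 + 1/5.63 + 1/1.79 = 1.775 (units of 1/kΩ).
Current divider: I(R_D) = I_s · G_k/ΣG = 12.9 × (0.2639/1.775) = 12.9 × 0.1486 = 1.917 mA.

I ≈ 1.92 mA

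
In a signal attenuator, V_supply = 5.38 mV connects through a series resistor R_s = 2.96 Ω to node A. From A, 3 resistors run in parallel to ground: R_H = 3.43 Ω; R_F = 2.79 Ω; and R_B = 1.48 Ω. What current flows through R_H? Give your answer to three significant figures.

I ≈ 0.319 mA

Equivalent of the parallel group: R_p = 0.7544 Ω.
V_A by voltage divider: V_A = 5.38 × 0.7544/(2.96 + 0.7544) = 1.093 mV.
Branch current I = V_A/R_H = 1.093/3.43 = 0.3186 mA.
(Check via current divider: I_total = 1.448 mA; share G_k/ΣG = 0.2199 → same result.)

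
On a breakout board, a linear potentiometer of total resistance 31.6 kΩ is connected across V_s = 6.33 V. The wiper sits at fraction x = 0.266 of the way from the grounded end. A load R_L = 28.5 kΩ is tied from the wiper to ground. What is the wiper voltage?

V_out ≈ 1.38 V

The pot divides into 23.19 kΩ above the wiper and 8.406 kΩ below.
Lower segment in parallel with the load: 8.406 ‖ 28.5 = 6.491 kΩ.
V_out = 6.33 × 6.491/(23.19 + 6.491) = 1.384 V.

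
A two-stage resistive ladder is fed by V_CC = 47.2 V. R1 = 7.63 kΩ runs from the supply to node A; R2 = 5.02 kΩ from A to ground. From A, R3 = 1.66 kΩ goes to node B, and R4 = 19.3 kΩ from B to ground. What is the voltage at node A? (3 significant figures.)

V_A ≈ 16.4 V

Node A sees R2 in parallel with the series input of stage 2, R3 + R4 = 20.96 kΩ.
Effective lower resistance at A: R2 ‖ 20.96 = 4.050 kΩ.
V_A = 47.2 × 4.050/(7.63 + 4.050) = 16.37 V.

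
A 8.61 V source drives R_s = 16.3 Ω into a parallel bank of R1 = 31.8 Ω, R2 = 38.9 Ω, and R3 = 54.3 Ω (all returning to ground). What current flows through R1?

I ≈ 0.121 A

Parallel bank: R_p = 1/(1/31.8 + 1/38.9 + 1/54.3) = 13.23 Ω.
V_A by voltage divider: V_A = 8.61 × 13.23/(16.3 + 13.23) = 3.858 V.
I(R1) = V_A / R1 = 3.858/31.8 = 0.1213 A.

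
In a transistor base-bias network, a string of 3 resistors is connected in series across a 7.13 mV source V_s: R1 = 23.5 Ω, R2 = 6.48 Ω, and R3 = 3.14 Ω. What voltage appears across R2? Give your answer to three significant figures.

V ≈ 1.40 mV

ΣR = 23.5 + 6.48 + 3.14 = 33.12 Ω.
V = V_s · R/ΣR = 7.13 × 0.1957 = 1.395 mV.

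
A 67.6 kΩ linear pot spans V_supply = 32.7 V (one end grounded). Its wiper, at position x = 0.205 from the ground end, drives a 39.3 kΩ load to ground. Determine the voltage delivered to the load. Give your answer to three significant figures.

V_out ≈ 5.24 V

The pot divides into 53.74 kΩ above the wiper and 13.86 kΩ below.
Lower segment in parallel with the load: 13.86 ‖ 39.3 = 10.25 kΩ.
V_out = 32.7 × 10.25/(53.74 + 10.25) = 5.236 V.
(Unloaded: V_out = x·V_supply = 6.70 V.)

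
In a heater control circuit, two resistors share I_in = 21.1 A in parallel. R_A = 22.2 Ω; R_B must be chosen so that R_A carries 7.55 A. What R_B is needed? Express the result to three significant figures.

R_B ≈ 12.4 Ω

The fraction through R_A equals R_B/(R_A+R_B).
With f = 0.3578, R_B = R_A · f/(1−f) = 22.2 × 0.5572 = 12.37 Ω.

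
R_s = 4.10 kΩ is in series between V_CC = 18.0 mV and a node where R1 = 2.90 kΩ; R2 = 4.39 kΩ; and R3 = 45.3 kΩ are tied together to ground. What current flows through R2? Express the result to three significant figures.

I ≈ 1.19 µA

Combine the parallel branches: R_p = (1/2.90 + 1/4.39 + 1/45.3)⁻¹ = 1.682 kΩ.
V_A by voltage divider: V_A = 18.0 × 1.682/(4.10 + 1.682) = 5.235 mV.
Branch current I = V_A/R2 = 5.235/4.39 = 1.193 µA.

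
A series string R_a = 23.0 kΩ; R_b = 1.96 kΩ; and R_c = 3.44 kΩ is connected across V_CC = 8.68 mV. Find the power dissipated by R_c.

The common current is I = 8.68/28.40 = 0.3056 µA.
P = I²R = 0.09341 × 3.44 = 0.3213 nW.

P ≈ 0.321 nW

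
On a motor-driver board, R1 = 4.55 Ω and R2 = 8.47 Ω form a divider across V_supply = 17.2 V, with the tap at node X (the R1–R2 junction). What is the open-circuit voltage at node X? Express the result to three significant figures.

Open-circuit (no load on X): V_th = V_supply · R2/(R1 + R2) = 17.2 × 8.47/(4.550 + 8.47) = 11.19 V.

V_th ≈ 11.2 V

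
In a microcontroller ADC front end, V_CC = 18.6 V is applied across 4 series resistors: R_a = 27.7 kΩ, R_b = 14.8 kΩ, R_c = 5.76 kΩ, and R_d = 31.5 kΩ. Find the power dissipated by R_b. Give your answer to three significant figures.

ΣR = 79.76 kΩ → I = 18.6/79.76 = 0.2332 mA.
V(R_b) = I·R = 3.451 V; P = V·I = 3.451 × 0.2332 = 0.8049 mW.

P ≈ 0.805 mW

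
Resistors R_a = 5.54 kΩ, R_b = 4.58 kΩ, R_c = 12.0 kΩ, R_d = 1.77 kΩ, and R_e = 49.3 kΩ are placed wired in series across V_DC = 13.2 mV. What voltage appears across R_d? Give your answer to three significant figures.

V ≈ 0.319 mV

ΣR = 5.54 + 4.58 + 12.0 + 1.77 + 49.3 = 73.19 kΩ.
By the voltage-divider rule, V = 13.2 × 1.770/73.19 = 0.3192 mV.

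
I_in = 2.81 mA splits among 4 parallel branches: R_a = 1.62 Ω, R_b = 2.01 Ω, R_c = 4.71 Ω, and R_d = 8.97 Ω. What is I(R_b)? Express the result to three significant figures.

I ≈ 0.972 mA

Conductances: ΣG = 1/1.62 + 1/2.01 + 1/4.71 + 1/8.97 = 1.439 (1/Ω).
R_b takes the fraction G_k/ΣG = 0.4975/1.439 = 0.3458, so I = 2.81 × 0.3458 = 0.9718 mA.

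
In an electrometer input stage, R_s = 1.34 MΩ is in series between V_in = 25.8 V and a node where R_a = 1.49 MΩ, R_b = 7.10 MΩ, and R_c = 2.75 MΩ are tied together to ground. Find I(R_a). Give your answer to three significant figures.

I ≈ 6.72 µA

Equivalent of the parallel group: R_p = 0.8506 MΩ.
V_A by voltage divider: V_A = 25.8 × 0.8506/(1.34 + 0.8506) = 10.02 V.
I(R_a) = V_A / R_a = 10.02/1.49 = 6.724 µA.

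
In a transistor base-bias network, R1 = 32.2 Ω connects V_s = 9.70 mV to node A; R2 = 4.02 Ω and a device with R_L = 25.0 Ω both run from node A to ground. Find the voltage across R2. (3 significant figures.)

R2 ‖ R_L = (4.02 × 25.0)/(4.02 + 25.0) = 3.463 Ω.
Now apply the divider: V_out = 9.70 × 0.09711 = 0.9419 mV.

V_out ≈ 0.942 mV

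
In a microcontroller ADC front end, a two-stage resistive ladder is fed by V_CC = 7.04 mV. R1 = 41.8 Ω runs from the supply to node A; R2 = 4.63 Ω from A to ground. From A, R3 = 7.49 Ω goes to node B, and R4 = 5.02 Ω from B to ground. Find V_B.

V_B ≈ 0.211 mV

Node A sees R2 in parallel with the series input of stage 2, R3 + R4 = 12.51 Ω.
Effective lower resistance at A: R2 ‖ 12.51 = 3.379 Ω.
First divider: V_A = V_CC · 3.379/(41.8 + 3.379) = 0.5266 mV.
Stage 2 is unloaded, so V_B = V_A · R4/(R3+R4) = 0.5266 × 5.02/12.51 = 0.2113 mV.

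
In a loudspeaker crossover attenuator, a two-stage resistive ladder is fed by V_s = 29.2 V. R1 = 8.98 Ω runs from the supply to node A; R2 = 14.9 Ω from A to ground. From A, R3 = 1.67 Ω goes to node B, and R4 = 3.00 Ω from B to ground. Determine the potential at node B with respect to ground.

Node A sees R2 in parallel with the series input of stage 2, R3 + R4 = 4.670 Ω.
Effective lower resistance at A: R2 ‖ 4.670 = 3.556 Ω.
First divider: V_A = V_s · 3.556/(8.98 + 3.556) = 8.282 V.
V_B = V_A × 0.6424 = 5.321 V.

V_B ≈ 5.32 V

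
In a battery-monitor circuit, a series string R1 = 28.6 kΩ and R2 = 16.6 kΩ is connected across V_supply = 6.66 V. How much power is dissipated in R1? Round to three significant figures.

P ≈ 0.621 mW

Series current I = V_supply/ΣR = 6.66/45.20 = 0.1473 mA.
V(R1) = I·R = 4.214 V; P = V·I = 4.214 × 0.1473 = 0.6209 mW.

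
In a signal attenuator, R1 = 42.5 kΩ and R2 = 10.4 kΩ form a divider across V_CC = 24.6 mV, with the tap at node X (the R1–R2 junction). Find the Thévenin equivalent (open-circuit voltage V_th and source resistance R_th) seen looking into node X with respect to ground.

With X open, the divider is unloaded: V_th = 24.6 × 10.4/52.90 = 4.836 mV.
Looking into X with the source shorted: R_th = R1·R2/(R1+R2) = 42.50 × 10.4/52.90 = 8.355 kΩ.

V_th ≈ 4.84 mV, R_th ≈ 8.36 kΩ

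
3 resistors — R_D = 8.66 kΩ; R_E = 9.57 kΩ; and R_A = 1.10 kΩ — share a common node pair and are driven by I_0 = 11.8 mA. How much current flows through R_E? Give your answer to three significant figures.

I ≈ 1.09 mA

Conductances: ΣG = 1/8.66 + 1/9.57 + 1/1.10 = 1.129 (1/kΩ).
Current divider: I(R_E) = I_0 · G_k/ΣG = 11.8 × (0.1045/1.129) = 11.8 × 0.09255 = 1.092 mA.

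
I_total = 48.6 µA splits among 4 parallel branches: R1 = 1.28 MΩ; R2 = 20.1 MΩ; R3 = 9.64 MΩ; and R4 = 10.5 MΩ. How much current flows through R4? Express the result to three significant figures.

I ≈ 4.49 µA

ΣG = 1/1.28 + 1/20.1 + 1/9.64 + 1/10.5 = 1.030.
Current divider: I(R4) = I_total · G_k/ΣG = 48.6 × (0.09524/1.030) = 48.6 × 0.09247 = 4.494 µA.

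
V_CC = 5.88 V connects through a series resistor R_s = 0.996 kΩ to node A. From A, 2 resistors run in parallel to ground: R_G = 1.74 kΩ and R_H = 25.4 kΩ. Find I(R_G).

Combine the parallel branches: R_p = (1/1.74 + 1/25.4)⁻¹ = 1.628 kΩ.
Node voltage V_A = V_CC · R_p/(R_s + R_p) = 5.88 × 0.6205 = 3.648 V.
Branch current I = V_A/R_G = 3.648/1.74 = 2.097 mA.

I ≈ 2.10 mA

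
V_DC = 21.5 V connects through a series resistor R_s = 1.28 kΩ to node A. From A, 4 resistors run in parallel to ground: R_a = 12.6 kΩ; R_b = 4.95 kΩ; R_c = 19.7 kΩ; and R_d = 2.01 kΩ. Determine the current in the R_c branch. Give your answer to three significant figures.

Parallel bank: R_p = 1/(1/12.6 + 1/4.95 + 1/19.7 + 1/2.01) = 1.205 kΩ.
Node voltage V_A = V_DC · R_p/(R_s + R_p) = 21.5 × 0.4850 = 10.43 V.
I(R_c) = V_A / R_c = 10.43/19.7 = 0.5293 mA.

I ≈ 0.529 mA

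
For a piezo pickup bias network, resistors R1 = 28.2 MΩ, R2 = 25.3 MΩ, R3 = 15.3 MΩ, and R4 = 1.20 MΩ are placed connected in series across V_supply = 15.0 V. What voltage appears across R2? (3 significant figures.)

ΣR = 28.2 + 25.3 + 15.3 + 1.20 = 70.00 MΩ.
Voltage divider: V = V_supply · (25.30 / 70.00) = 15.0 × 0.3614 = 5.421 V.

V ≈ 5.42 V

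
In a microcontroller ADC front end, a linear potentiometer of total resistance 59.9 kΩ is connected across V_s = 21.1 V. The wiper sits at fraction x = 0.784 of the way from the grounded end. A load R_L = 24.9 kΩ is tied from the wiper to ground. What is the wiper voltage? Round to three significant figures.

Split the track: R_lower = x·R_p = 46.96 kΩ, R_upper = (1−x)·R_p = 12.94 kΩ.
Lower segment in parallel with the load: 46.96 ‖ 24.9 = 16.27 kΩ.
V_out = 21.1 × 16.27/(12.94 + 16.27) = 11.75 V.

V_out ≈ 11.8 V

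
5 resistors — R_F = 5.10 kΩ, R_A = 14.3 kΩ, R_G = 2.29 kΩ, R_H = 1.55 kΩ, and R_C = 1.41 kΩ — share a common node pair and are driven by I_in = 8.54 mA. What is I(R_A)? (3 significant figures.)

I ≈ 0.290 mA

Conductances: ΣG = 1/5.10 + 1/14.3 + 1/2.29 + 1/1.55 + 1/1.41 = 2.057 (1/kΩ).
By the current-divider rule, I = I_in · G_k/ΣG = 8.54 × 0.03399 = 0.2903 mA.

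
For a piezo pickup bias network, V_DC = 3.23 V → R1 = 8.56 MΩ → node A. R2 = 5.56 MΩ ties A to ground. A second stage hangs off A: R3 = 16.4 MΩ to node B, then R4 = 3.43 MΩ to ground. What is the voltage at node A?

V_A ≈ 1.09 V

Node A sees R2 in parallel with the series input of stage 2, R3 + R4 = 19.83 MΩ.
Effective lower resistance at A: R2 ‖ 19.83 = 4.342 MΩ.
First divider: V_A = V_DC · 4.342/(8.56 + 4.342) = 1.087 V.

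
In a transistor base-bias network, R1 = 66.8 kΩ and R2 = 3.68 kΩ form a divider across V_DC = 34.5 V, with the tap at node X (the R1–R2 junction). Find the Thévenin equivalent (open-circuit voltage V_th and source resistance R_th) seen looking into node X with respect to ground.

V_th ≈ 1.80 V, R_th ≈ 3.49 kΩ

V_th is the unloaded tap voltage: V_DC · R2/(R1+R2) = 34.5 × 0.05221 = 1.801 V.
Looking into X with the source shorted: R_th = R1·R2/(R1+R2) = 66.80 × 3.68/70.48 = 3.488 kΩ.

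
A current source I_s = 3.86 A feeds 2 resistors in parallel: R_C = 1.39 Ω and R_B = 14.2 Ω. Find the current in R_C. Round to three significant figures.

I ≈ 3.52 A

For two parallel branches, I_k = I_s · (other R)/(sum of R).
I(R_C) = 3.86 × 14.2/(1.39 + 14.2) = 3.86 × 0.9108 = 3.516 A.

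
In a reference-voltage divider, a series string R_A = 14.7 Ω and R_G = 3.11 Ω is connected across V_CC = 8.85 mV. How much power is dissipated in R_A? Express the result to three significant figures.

P ≈ 3.63 µW

Series current I = V_CC/ΣR = 8.85/17.81 = 0.4969 mA.
P(R_A) = I²·R_A = (0.4969)² × 14.7 = 3.630 µW.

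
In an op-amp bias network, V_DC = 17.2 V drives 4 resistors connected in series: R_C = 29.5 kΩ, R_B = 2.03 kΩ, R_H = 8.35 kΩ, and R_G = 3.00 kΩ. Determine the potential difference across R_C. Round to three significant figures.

Series total: ΣR = 29.5 + 2.03 + 8.35 + 3.00 = 42.88 kΩ.
Voltage divider: V = V_DC · (29.50 / 42.88) = 17.2 × 0.6880 = 11.83 V.

V ≈ 11.8 V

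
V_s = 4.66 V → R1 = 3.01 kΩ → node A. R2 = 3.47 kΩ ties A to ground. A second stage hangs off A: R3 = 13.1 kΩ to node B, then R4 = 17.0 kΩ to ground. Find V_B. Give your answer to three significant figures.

V_B ≈ 1.34 V

Looking into the second stage from A: R3 + R4 = 30.10 kΩ appears in parallel with R2.
R2 ‖ (R3+R4) = 3.111 kΩ.
First divider: V_A = V_s · 3.111/(3.01 + 3.111) = 2.369 V.
V_B = V_A × 0.5648 = 1.338 V.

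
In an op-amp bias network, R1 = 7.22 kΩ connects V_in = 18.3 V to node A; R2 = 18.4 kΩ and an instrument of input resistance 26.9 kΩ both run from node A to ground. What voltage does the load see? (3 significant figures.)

R2 ‖ R_L = (18.4 × 26.9)/(18.4 + 26.9) = 10.93 kΩ.
Now apply the divider: V_out = 18.3 × 0.6021 = 11.02 V.

V_out ≈ 11.0 V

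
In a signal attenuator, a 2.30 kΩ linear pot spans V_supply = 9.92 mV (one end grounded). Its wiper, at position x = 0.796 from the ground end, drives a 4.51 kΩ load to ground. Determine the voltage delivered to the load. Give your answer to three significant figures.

Split the track: R_lower = x·R_p = 1.831 kΩ, R_upper = (1−x)·R_p = 0.4692 kΩ.
R_L loads the lower segment: effective lower R = 1.302 kΩ.
Then V_out = V_supply · 1.302/(0.4692 + 1.302) = 7.292 mV.
(Unloaded: V_out = x·V_supply = 7.90 mV.)

V_out ≈ 7.29 mV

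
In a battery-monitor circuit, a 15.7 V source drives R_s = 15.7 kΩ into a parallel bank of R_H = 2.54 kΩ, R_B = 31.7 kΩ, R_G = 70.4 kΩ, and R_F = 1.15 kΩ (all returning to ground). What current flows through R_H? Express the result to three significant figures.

I ≈ 0.287 mA

Parallel bank: R_p = 1/(1/2.54 + 1/31.7 + 1/70.4 + 1/1.15) = 0.7639 kΩ.
Node voltage V_A = V_supply · R_p/(R_s + R_p) = 15.7 × 0.04640 = 0.7285 V.
I(R_H) = V_A / R_H = 0.7285/2.54 = 0.2868 mA.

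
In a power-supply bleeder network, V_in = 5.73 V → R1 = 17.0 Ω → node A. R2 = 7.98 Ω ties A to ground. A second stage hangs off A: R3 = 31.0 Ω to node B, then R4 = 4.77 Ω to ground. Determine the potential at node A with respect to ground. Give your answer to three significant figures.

Looking into the second stage from A: R3 + R4 = 35.77 Ω appears in parallel with R2.
R2 ‖ (R3+R4) = 6.524 Ω.
So V_A = 5.73 × 0.2773 = 1.589 V.

V_A ≈ 1.59 V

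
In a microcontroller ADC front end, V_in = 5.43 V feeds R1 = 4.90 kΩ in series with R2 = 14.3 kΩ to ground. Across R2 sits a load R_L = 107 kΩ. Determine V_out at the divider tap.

V_out ≈ 3.91 V

First combine the lower leg with the load: R2 ‖ R_L = 12.61 kΩ.
Then V_out = V_in · R2'/(R1 + R2') = 5.43 × 12.61/17.51 = 3.911 V.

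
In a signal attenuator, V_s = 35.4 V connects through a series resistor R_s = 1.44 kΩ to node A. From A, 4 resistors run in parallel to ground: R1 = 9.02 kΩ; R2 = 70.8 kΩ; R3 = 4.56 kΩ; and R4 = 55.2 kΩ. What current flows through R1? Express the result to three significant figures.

Parallel bank: R_p = 1/(1/9.02 + 1/70.8 + 1/4.56 + 1/55.2) = 2.759 kΩ.
Node voltage V_A = V_s · R_p/(R_s + R_p) = 35.4 × 0.6571 = 23.26 V.
Branch current I = V_A/R1 = 23.26/9.02 = 2.579 mA.

I ≈ 2.58 mA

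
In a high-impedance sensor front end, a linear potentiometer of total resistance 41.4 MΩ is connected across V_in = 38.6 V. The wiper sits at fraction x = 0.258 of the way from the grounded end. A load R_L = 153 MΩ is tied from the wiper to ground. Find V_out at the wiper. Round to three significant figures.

Split the track: R_lower = x·R_p = 10.68 MΩ, R_upper = (1−x)·R_p = 30.72 MΩ.
Lower segment in parallel with the load: 10.68 ‖ 153 = 9.984 MΩ.
V_out = 38.6 × 9.984/(30.72 + 9.984) = 9.468 V.
(Unloaded: V_out = x·V_in = 9.96 V.)

V_out ≈ 9.47 V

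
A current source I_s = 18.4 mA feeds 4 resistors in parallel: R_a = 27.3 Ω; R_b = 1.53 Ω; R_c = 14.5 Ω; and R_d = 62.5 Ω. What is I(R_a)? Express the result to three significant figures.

Total conductance ΣG = 1/27.3 + 1/1.53 + 1/14.5 + 1/62.5 = 0.7752 (units of 1/Ω).
R_a takes the fraction G_k/ΣG = 0.03663/0.7752 = 0.04725, so I = 18.4 × 0.04725 = 0.8695 mA.

I ≈ 0.869 mA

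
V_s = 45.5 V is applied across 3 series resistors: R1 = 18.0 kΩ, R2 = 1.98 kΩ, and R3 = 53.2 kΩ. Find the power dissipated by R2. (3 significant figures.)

The common current is I = 45.5/73.18 = 0.6218 mA.
P(R2) = I²·R2 = (0.6218)² × 1.98 = 0.7654 mW.

P ≈ 0.765 mW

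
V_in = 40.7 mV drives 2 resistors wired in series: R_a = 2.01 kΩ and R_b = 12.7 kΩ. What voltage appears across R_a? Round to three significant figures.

V ≈ 5.56 mV

Series total: ΣR = 2.01 + 12.7 = 14.71 kΩ.
By the voltage-divider rule, V = 40.7 × 2.010/14.71 = 5.561 mV.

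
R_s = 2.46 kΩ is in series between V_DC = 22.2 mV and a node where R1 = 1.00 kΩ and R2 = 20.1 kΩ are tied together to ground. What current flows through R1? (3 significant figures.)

I ≈ 6.20 µA

Equivalent of the parallel group: R_p = 0.9526 kΩ.
V_A by voltage divider: V_A = 22.2 × 0.9526/(2.46 + 0.9526) = 6.197 mV.
I(R1) = V_A / R1 = 6.197/1.00 = 6.197 µA.
(Check via current divider: I_total = 6.505 µA; share G_k/ΣG = 0.9526 → same result.)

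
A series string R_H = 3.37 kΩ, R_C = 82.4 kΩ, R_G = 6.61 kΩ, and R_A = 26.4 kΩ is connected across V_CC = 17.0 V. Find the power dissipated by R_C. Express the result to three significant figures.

ΣR = 118.8 kΩ → I = 17.0/118.8 = 0.1431 mA.
P = I²R = 0.02048 × 82.4 = 1.688 mW.

P ≈ 1.69 mW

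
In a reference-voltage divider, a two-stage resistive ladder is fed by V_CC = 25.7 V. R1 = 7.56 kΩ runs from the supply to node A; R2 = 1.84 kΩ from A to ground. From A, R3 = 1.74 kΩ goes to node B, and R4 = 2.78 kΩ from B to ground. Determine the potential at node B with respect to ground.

The second stage (R3 + R4 = 4.520 kΩ) loads node A in parallel with R2.
R2 ‖ (R3+R4) = 1.308 kΩ.
So V_A = 25.7 × 0.1475 = 3.790 V.
Stage 2 is unloaded, so V_B = V_A · R4/(R3+R4) = 3.790 × 2.78/4.520 = 2.331 V.

V_B ≈ 2.33 V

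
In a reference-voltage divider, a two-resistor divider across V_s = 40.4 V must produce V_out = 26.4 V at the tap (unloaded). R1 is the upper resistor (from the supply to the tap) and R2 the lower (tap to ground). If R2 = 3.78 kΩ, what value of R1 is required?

R1 ≈ 2.00 kΩ

V_out/V_s = R2/(R1+R2) = 0.6535.
R1 = R2·(1/k − 1) = 3.78 × 0.5303 = 2.005 kΩ.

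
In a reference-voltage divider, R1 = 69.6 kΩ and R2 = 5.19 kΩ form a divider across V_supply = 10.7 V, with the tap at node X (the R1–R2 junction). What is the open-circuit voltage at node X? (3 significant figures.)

With X open, the divider is unloaded: V_th = 10.7 × 5.19/74.79 = 0.7425 V.

V_th ≈ 0.743 V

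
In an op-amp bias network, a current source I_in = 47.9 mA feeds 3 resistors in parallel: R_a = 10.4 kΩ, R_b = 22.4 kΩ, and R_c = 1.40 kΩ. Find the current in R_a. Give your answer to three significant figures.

I ≈ 5.39 mA

ΣG = 1/10.4 + 1/22.4 + 1/1.40 = 0.8551.
Current divider: I(R_a) = I_in · G_k/ΣG = 47.9 × (0.09615/0.8551) = 47.9 × 0.1124 = 5.386 mA.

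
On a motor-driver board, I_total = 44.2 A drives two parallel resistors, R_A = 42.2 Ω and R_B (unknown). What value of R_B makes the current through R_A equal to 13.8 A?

R_B ≈ 19.2 Ω

In a two-way split, I_A/I_total = R_B/(R_A + R_B).
With f = 0.3122, R_B = R_A · f/(1−f) = 42.2 × 0.4539 = 19.16 Ω.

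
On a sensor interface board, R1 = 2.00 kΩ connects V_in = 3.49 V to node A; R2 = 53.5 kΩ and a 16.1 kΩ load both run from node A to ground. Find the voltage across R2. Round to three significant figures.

First combine the lower leg with the load: R2 ‖ R_L = 12.38 kΩ.
Voltage divider with the loaded lower leg: V_out = 3.49 × 12.38/(2.00 + 12.38) = 3.49 × 0.8609 = 3.004 V.

V_out ≈ 3.00 V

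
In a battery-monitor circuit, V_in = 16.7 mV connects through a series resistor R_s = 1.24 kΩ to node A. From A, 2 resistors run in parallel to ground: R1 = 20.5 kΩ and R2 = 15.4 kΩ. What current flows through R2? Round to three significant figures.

I ≈ 0.950 µA

Combine the parallel branches: R_p = (1/20.5 + 1/15.4)⁻¹ = 8.794 kΩ.
Node voltage V_A = V_in · R_p/(R_s + R_p) = 16.7 × 0.8764 = 14.64 mV.
Branch current I = V_A/R2 = 14.64/15.4 = 0.9504 µA.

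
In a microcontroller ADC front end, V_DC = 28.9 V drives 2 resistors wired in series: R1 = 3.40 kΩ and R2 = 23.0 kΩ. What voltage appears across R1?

Total series resistance ΣR = 3.40 + 23.0 = 26.40 kΩ.
Voltage divider: V = V_DC · (3.400 / 26.40) = 28.9 × 0.1288 = 3.722 V.

V ≈ 3.72 V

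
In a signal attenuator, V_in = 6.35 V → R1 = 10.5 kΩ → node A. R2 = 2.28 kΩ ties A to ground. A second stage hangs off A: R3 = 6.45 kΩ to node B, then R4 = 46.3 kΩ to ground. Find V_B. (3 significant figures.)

Looking into the second stage from A: R3 + R4 = 52.75 kΩ appears in parallel with R2.
Effective lower resistance at A: R2 ‖ 52.75 = 2.186 kΩ.
V_A = 6.35 × 2.186/(10.5 + 2.186) = 1.094 V.
V_B = V_A × 0.8777 = 0.9602 V.

V_B ≈ 0.960 V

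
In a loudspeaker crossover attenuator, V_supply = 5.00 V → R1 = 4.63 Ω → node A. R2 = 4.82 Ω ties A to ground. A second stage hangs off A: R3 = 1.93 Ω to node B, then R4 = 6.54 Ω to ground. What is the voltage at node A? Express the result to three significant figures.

Node A sees R2 in parallel with the series input of stage 2, R3 + R4 = 8.470 Ω.
Effective lower resistance at A: R2 ‖ 8.470 = 3.072 Ω.
So V_A = 5.00 × 0.3988 = 1.994 V.

V_A ≈ 1.99 V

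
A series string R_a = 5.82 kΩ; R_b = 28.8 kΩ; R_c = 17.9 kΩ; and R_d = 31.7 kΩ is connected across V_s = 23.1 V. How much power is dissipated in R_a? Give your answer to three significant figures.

ΣR = 84.22 kΩ → I = 23.1/84.22 = 0.2743 mA.
P = I²R = 0.07523 × 5.82 = 0.4378 mW.

P ≈ 0.438 mW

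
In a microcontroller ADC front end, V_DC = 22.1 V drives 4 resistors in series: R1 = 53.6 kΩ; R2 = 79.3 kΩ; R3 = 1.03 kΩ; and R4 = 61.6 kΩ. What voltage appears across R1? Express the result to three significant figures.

V ≈ 6.06 V

Series total: ΣR = 53.6 + 79.3 + 1.03 + 61.6 = 195.5 kΩ.
V = V_DC · R/ΣR = 22.1 × 0.2741 = 6.058 V.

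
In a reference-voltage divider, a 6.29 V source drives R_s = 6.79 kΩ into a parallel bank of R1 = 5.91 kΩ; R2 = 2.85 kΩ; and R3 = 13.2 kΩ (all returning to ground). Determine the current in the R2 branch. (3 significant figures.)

I ≈ 0.437 mA

Equivalent of the parallel group: R_p = 1.678 kΩ.
Node voltage V_A = V_s · R_p/(R_s + R_p) = 6.29 × 0.1982 = 1.247 V.
I(R2) = V_A / R2 = 1.247/2.85 = 0.4374 mA.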